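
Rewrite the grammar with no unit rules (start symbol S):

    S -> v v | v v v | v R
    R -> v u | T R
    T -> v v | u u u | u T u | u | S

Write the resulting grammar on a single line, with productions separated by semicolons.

S -> v v | v v v | v R; R -> v u | T R; T -> v v | v v v | v R | u u u | u T u | u

Unit pairs: T ⇒* {S}.
For each unit pair (A, B), copy every non-unit production of B to A, then drop all unit productions.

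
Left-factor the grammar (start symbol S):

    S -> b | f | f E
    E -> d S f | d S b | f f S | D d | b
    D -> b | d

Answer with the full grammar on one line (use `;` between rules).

S has alternatives sharing prefix 'f': factor to S → f S' with S' → ε | E.
E has alternatives sharing prefix 'd S': factor to E → d S E' with E' → f | b.

S -> b | f S'; E -> f f S | D d | b | d S E'; D -> b | d; S' -> ε | E; E' -> f | b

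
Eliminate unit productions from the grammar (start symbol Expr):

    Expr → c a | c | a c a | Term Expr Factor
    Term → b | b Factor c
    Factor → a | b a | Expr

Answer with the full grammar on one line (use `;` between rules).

Expr → c a | c | a c a | Term Expr Factor; Term → b | b Factor c; Factor → a | b a | c a | c | a c a | Term Expr Factor

Unit pairs: Factor ⇒* {Expr}.
For each unit pair (A, B), copy every non-unit production of B to A, then drop all unit productions.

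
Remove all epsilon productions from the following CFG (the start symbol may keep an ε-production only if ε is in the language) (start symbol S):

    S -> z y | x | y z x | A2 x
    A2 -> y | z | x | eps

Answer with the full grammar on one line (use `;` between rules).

Nullable set = {A2}.
ε ∉ L(G), so no ε-production is kept.

S -> z y | x | y z x | A2 x; A2 -> y | z | x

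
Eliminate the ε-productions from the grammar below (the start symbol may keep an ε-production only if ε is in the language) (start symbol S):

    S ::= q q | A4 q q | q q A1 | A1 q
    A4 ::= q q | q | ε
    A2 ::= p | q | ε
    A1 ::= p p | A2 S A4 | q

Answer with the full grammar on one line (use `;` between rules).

S ::= q q | A4 q q | q q A1 | A1 q; A4 ::= q q | q; A2 ::= p | q; A1 ::= p p | A2 S A4 | A2 S | S A4 | S | q

Nullable set = {A2, A4}.
ε ∉ L(G), so no ε-production is kept.
Expand every rule over subsets of its nullable positions: A1 → A2 S A4 gives A2 S A4 | A2 S | S A4 | S.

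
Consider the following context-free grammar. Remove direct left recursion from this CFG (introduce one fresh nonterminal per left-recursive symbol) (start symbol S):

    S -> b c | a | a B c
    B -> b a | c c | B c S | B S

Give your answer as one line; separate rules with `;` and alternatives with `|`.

Left recursion appears on B.
For B: α = {c S, S}, β = {b a, c c}. Rewrite as B → β B' and B' → α B' | ε.

S -> b c | a | a B c; B -> b a B' | c c B'; B' -> c S B' | S B' | ε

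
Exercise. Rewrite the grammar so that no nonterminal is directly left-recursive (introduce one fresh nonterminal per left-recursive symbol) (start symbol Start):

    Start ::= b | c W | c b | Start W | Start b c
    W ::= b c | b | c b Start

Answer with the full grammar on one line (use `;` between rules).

Start ::= b Start1 | c W Start1 | c b Start1; W ::= b c | b | c b Start; Start1 ::= W Start1 | b c Start1 | epsilon

Start is directly left-recursive.
For Start: α = {W, b c}, β = {b, c W, c b}. Rewrite as Start → β Start1 and Start1 → α Start1 | ε.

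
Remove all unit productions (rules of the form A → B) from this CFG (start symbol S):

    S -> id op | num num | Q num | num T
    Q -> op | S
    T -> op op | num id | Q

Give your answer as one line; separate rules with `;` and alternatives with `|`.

Unit pairs: Q ⇒* {S}; T ⇒* {Q, S}.
Replace each nonterminal's rules with the union of the non-unit rules of every nonterminal it unit-derives.

S -> id op | num num | Q num | num T; Q -> id op | num num | Q num | num T | op; T -> id op | num num | Q num | num T | op | op op | num id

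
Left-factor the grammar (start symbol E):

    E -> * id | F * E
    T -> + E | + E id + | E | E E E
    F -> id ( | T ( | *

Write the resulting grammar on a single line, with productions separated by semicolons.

T has alternatives sharing prefix '+ E': factor to T → + E T' with T' → ε | id +.
T has alternatives sharing prefix 'E': factor to T → E T'' with T'' → ε | E E.

E -> * id | F * E; T -> + E T' | E T''; F -> id ( | T ( | *; T' -> ε | id +; T'' -> ε | E E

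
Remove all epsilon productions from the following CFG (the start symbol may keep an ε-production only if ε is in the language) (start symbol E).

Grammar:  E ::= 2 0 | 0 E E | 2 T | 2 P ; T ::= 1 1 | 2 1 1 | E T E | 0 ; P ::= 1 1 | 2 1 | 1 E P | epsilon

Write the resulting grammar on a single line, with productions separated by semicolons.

Nullable nonterminals: {P}.
ε ∉ L(G), so no ε-production is kept.
For each production, add variants omitting each subset of nullable occurrences: E → 2 P gives 2 P | 2. P → 1 E P gives 1 E P | 1 E.

E ::= 2 0 | 0 E E | 2 T | 2 P | 2; T ::= 1 1 | 2 1 1 | E T E | 0; P ::= 1 1 | 2 1 | 1 E P | 1 E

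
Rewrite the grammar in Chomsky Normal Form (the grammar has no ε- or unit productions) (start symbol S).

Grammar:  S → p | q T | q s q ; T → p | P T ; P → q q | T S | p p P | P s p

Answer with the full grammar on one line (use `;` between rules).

S → p | X1 T | X1 Y1; T → p | P T; P → X1 X1 | T S | X3 Y2 | P Y3; X1 → q; X2 → s; X3 → p; Y1 → X2 X1; Y2 → X3 P; Y3 → X2 X3

Introduce a nonterminal for each terminal appearing in a rule of length ≥ 2: X1 → q, X2 → s, X3 → p.
Binarize each right-hand side of length ≥ 3 by chaining fresh nonterminals (Y1, Y2, …): affected rules were S → X1 X2 X1; P → X3 X3 P; P → P X2 X3.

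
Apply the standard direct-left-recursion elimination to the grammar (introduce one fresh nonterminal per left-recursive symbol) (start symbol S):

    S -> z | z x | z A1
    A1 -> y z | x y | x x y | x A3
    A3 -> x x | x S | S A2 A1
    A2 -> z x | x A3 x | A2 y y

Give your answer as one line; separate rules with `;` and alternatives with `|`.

Left recursion appears on A2.
For A2: α = {y y}, β = {z x, x A3 x}. Rewrite as A2 → β A2' and A2' → α A2' | ε.

S -> z | z x | z A1; A1 -> y z | x y | x x y | x A3; A3 -> x x | x S | S A2 A1; A2 -> z x A2' | x A3 x A2'; A2' -> y y A2' | ε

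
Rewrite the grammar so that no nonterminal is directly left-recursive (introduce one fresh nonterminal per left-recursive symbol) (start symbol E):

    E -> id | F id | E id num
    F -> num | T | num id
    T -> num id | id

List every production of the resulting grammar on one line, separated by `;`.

E is directly left-recursive.
For E: α = {id num}, β = {id, F id}. Rewrite as E → β E' and E' → α E' | ε.

E -> id E' | F id E'; F -> num | T | num id; T -> num id | id; E' -> id num E' | ε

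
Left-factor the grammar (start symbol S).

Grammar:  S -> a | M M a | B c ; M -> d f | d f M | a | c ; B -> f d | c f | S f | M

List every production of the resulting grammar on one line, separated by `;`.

S -> a | M M a | B c; M -> a | c | d f M'; B -> f d | c f | S f | M; M' -> epsilon | M

M has alternatives sharing prefix 'd f': factor to M → d f M' with M' → ε | M.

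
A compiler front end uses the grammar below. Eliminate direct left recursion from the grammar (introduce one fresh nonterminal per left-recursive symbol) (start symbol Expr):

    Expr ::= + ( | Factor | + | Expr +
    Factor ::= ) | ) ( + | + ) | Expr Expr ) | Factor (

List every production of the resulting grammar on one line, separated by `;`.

Expr ::= + ( Expr1 | Factor Expr1 | + Expr1; Factor ::= ) Factor1 | ) ( + Factor1 | + ) Factor1 | Expr Expr ) Factor1; Expr1 ::= + Expr1 | ε; Factor1 ::= ( Factor1 | ε

Directly left-recursive nonterminals: Expr, Factor.
For Expr: α = {+}, β = {+ (, Factor, +}. Rewrite as Expr → β Expr1 and Expr1 → α Expr1 | ε.
For Factor: α = {(}, β = {), ) ( +, + ), Expr Expr )}. Rewrite as Factor → β Factor1 and Factor1 → α Factor1 | ε.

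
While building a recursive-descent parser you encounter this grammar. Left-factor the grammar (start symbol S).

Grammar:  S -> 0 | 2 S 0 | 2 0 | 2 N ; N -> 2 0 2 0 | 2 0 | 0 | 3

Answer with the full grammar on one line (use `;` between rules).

S -> 0 | 2 S'; N -> 0 | 3 | 2 0 N'; S' -> S 0 | 0 | N; N' -> 2 0 | epsilon

S has alternatives sharing prefix '2': factor to S → 2 S' with S' → S 0 | 0 | N.
N has alternatives sharing prefix '2 0': factor to N → 2 0 N' with N' → 2 0 | ε.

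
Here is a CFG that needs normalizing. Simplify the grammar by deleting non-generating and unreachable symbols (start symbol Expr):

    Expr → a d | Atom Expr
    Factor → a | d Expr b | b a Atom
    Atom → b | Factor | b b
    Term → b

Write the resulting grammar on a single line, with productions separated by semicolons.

Expr → a d | Atom Expr; Factor → a | d Expr b | b a Atom; Atom → b | Factor | b b

Generating nonterminals: {Atom, Expr, Factor, Term}.
Reachable from Expr after that: {Atom, Expr, Factor}.
Removed useless symbols: {Term} and every production mentioning them.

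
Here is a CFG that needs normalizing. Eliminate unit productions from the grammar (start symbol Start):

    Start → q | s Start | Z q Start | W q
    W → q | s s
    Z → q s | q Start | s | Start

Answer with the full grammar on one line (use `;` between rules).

Start → q | s Start | Z q Start | W q; W → q | s s; Z → q s | q Start | s | q | s Start | Z q Start | W q

Unit pairs: Z ⇒* {Start}.
Replace each nonterminal's rules with the union of the non-unit rules of every nonterminal it unit-derives.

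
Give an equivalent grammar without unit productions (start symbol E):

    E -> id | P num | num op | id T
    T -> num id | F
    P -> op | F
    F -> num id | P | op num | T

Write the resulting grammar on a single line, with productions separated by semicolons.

Unit pairs: F ⇒* {P, T}; P ⇒* {F, T}; T ⇒* {F, P}.
Replace each nonterminal's rules with the union of the non-unit rules of every nonterminal it unit-derives.

E -> id | P num | num op | id T; T -> num id | op num | op; P -> num id | op num | op; F -> num id | op num | op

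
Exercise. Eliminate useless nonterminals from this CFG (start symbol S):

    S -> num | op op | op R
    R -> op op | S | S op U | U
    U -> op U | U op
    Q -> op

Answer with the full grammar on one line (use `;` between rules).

S -> num | op op | op R; R -> op op | S

Generating nonterminals: {Q, R, S}.
Reachable from S after that: {R, S}.
Removed useless symbols: {Q, U} and every production mentioning them.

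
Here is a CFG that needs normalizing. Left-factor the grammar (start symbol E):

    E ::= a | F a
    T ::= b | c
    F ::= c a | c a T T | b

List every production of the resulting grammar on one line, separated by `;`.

F has alternatives sharing prefix 'c a': factor to F → c a F' with F' → ε | T T.

E ::= a | F a; T ::= b | c; F ::= b | c a F'; F' ::= ε | T T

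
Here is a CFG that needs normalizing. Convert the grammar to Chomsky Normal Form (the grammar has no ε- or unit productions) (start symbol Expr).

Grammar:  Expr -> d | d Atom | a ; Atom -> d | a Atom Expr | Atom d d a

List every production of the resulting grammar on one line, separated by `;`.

Introduce a nonterminal for each terminal appearing in a rule of length ≥ 2: X1 → d, X2 → a.
Binarize each right-hand side of length ≥ 3 by chaining fresh nonterminals (Y1, Y2, …): affected rules were Atom → X2 Atom Expr; Atom → Atom X1 X1 X2.

Expr -> d | X1 Atom | a; Atom -> d | X2 Y1 | Atom Y2; X1 -> d; X2 -> a; Y1 -> Atom Expr; Y2 -> X1 Y3; Y3 -> X1 X2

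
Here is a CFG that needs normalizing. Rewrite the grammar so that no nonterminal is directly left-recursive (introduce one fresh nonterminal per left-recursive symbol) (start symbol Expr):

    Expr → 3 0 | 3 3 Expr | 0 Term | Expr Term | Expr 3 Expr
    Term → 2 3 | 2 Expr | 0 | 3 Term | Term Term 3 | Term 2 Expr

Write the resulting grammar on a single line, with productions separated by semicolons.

Expr → 3 0 Expr1 | 3 3 Expr Expr1 | 0 Term Expr1; Term → 2 3 Term1 | 2 Expr Term1 | 0 Term1 | 3 Term Term1; Expr1 → Term Expr1 | 3 Expr Expr1 | ε; Term1 → Term 3 Term1 | 2 Expr Term1 | ε

Expr, Term are directly left-recursive.
For Expr: α = {Term, 3 Expr}, β = {3 0, 3 3 Expr, 0 Term}. Rewrite as Expr → β Expr1 and Expr1 → α Expr1 | ε.
For Term: α = {Term 3, 2 Expr}, β = {2 3, 2 Expr, 0, 3 Term}. Rewrite as Term → β Term1 and Term1 → α Term1 | ε.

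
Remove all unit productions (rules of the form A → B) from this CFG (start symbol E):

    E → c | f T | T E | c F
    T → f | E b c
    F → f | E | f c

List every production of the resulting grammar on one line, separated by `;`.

Unit pairs: F ⇒* {E}.
For each unit pair (A, B), copy every non-unit production of B to A, then drop all unit productions.

E → c | f T | T E | c F; T → f | E b c; F → c | f T | T E | c F | f | f c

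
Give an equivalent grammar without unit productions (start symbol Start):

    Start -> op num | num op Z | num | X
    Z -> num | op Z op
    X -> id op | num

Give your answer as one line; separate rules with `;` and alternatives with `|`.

Unit pairs: Start ⇒* {X}.
For every A with A ⇒* B via unit rules, add B's non-unit alternatives to A; then delete every rule of the form X → Y.

Start -> op num | num op Z | num | id op; Z -> num | op Z op; X -> id op | num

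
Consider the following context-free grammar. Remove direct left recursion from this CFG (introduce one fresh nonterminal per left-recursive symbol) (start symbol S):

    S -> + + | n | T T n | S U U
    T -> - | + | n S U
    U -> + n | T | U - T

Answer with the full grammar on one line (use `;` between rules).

S -> + + S' | n S' | T T n S'; T -> - | + | n S U; U -> + n U' | T U'; S' -> U U S' | ε; U' -> - T U' | ε

Left recursion appears on S, U.
For S: α = {U U}, β = {+ +, n, T T n}. Rewrite as S → β S' and S' → α S' | ε.
For U: α = {- T}, β = {+ n, T}. Rewrite as U → β U' and U' → α U' | ε.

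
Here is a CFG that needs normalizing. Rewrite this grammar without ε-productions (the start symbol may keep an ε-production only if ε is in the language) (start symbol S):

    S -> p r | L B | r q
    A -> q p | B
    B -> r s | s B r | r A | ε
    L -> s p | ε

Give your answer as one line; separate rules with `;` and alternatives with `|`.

Nullable set = {A, B, L, S}.
ε ∈ L(G) since S is nullable, so keep S → ε.
Add the nullable-subset variants: S → L B gives L B | L | B. B → s B r gives s B r | s r. B → r A gives r A | r.

S -> p r | L B | L | B | r q | ε; A -> q p | B; B -> r s | s B r | s r | r A | r; L -> s p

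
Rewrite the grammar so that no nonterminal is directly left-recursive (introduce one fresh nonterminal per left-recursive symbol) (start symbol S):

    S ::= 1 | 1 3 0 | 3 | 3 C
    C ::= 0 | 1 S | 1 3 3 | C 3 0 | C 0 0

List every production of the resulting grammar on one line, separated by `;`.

C is directly left-recursive.
For C: α = {3 0, 0 0}, β = {0, 1 S, 1 3 3}. Rewrite as C → β C' and C' → α C' | ε.

S ::= 1 | 1 3 0 | 3 | 3 C; C ::= 0 C' | 1 S C' | 1 3 3 C'; C' ::= 3 0 C' | 0 0 C' | ε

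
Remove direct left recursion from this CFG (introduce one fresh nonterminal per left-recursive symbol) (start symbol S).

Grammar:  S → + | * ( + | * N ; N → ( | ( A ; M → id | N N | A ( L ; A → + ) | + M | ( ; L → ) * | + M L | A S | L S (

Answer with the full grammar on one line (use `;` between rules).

S → + | * ( + | * N; N → ( | ( A; M → id | N N | A ( L; A → + ) | + M | (; L → ) * L' | + M L L' | A S L'; L' → S ( L' | ε

Left recursion appears on L.
For L: α = {S (}, β = {) *, + M L, A S}. Rewrite as L → β L' and L' → α L' | ε.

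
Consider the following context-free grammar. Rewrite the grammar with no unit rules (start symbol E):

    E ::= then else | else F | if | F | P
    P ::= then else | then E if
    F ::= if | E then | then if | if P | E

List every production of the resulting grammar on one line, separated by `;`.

Unit pairs: E ⇒* {F, P}; F ⇒* {E, P}.
Replace each nonterminal's rules with the union of the non-unit rules of every nonterminal it unit-derives.

E ::= then else | else F | if | E then | then if | if P | then E if; P ::= then else | then E if; F ::= then else | else F | if | E then | then if | if P | then E if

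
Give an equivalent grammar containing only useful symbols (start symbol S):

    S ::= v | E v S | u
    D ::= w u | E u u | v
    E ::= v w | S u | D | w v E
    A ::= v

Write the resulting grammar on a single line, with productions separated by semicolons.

Generating nonterminals: {A, D, E, S}.
Reachable from S after that: {D, E, S}.
Removed useless symbols: {A} and every production mentioning them.

S ::= v | E v S | u; D ::= w u | E u u | v; E ::= v w | S u | D | w v E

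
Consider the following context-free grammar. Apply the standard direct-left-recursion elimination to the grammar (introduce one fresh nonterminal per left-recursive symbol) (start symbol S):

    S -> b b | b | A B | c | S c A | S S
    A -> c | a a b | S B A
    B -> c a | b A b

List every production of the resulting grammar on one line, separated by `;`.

S -> b b S' | b S' | A B S' | c S'; A -> c | a a b | S B A; B -> c a | b A b; S' -> c A S' | S S' | ε

Left recursion appears on S.
For S: α = {c A, S}, β = {b b, b, A B, c}. Rewrite as S → β S' and S' → α S' | ε.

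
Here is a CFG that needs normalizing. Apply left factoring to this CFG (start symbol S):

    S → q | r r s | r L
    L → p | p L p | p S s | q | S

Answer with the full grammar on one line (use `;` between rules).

S → q | r S'; L → q | S | p L'; S' → r s | L; L' → eps | L p | S s

S has alternatives sharing prefix 'r': factor to S → r S' with S' → r s | L.
L has alternatives sharing prefix 'p': factor to L → p L' with L' → ε | L p | S s.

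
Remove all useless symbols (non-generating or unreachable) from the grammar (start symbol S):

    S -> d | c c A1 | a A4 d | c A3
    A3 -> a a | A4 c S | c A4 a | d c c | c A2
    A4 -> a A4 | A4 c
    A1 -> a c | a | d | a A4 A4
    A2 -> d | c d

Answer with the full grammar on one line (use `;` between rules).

Generating nonterminals: {A1, A2, A3, S}.
Reachable from S after that: {A1, A2, A3, S}.
Removed useless symbols: {A4} and every production mentioning them.

S -> d | c c A1 | c A3; A3 -> a a | d c c | c A2; A1 -> a c | a | d; A2 -> d | c d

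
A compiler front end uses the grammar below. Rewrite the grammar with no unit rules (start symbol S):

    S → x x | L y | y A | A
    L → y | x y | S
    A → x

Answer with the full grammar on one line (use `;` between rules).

Unit pairs: L ⇒* {A, S}; S ⇒* {A}.
For each unit pair (A, B), copy every non-unit production of B to A, then drop all unit productions.

S → x x | L y | y A | x; L → y | x y | x x | L y | y A | x; A → x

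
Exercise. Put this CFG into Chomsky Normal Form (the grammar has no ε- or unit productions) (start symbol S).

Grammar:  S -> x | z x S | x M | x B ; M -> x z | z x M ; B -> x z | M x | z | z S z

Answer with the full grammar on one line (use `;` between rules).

Introduce a nonterminal for each terminal appearing in a rule of length ≥ 2: X1 → z, X2 → x.
Binarize each right-hand side of length ≥ 3 by chaining fresh nonterminals (Y1, Y2, …): affected rules were S → X1 X2 S; M → X1 X2 M; B → X1 S X1.

S -> x | X1 Y1 | X2 M | X2 B; M -> X2 X1 | X1 Y2; B -> X2 X1 | M X2 | z | X1 Y3; X1 -> z; X2 -> x; Y1 -> X2 S; Y2 -> X2 M; Y3 -> S X1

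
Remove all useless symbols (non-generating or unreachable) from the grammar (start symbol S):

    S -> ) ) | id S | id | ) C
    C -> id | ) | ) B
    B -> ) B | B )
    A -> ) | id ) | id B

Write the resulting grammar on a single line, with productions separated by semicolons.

S -> ) ) | id S | id | ) C; C -> id | )

Generating nonterminals: {A, C, S}.
Reachable from S after that: {C, S}.
Removed useless symbols: {A, B} and every production mentioning them.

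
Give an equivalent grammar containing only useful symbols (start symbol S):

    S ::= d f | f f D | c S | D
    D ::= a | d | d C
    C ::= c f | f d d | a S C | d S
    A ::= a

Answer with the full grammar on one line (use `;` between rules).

Generating nonterminals: {A, C, D, S}.
Reachable from S after that: {C, D, S}.
Removed useless symbols: {A} and every production mentioning them.

S ::= d f | f f D | c S | D; D ::= a | d | d C; C ::= c f | f d d | a S C | d S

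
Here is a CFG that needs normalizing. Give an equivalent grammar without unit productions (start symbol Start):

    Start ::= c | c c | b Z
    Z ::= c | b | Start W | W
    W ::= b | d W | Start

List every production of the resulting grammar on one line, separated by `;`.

Start ::= c | c c | b Z; Z ::= c | b | Start W | c c | b Z | d W; W ::= c | c c | b Z | b | d W

Unit pairs: W ⇒* {Start}; Z ⇒* {Start, W}.
For each unit pair (A, B), copy every non-unit production of B to A, then drop all unit productions.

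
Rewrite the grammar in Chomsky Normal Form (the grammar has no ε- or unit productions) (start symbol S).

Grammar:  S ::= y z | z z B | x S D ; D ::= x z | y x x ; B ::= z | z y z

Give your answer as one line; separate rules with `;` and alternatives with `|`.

Introduce a nonterminal for each terminal appearing in a rule of length ≥ 2: X1 → y, X2 → z, X3 → x.
Binarize each right-hand side of length ≥ 3 by chaining fresh nonterminals (Y1, Y2, …): affected rules were S → X2 X2 B; S → X3 S D; D → X1 X3 X3; B → X2 X1 X2.

S ::= X1 X2 | X2 Y1 | X3 Y2; D ::= X3 X2 | X1 Y3; B ::= z | X2 Y4; X1 ::= y; X2 ::= z; X3 ::= x; Y1 ::= X2 B; Y2 ::= S D; Y3 ::= X3 X3; Y4 ::= X1 X2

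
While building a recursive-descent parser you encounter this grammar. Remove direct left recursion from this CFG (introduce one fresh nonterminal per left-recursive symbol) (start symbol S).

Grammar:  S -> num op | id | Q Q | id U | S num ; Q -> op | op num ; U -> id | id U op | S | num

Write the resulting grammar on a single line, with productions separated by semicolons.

S -> num op S' | id S' | Q Q S' | id U S'; Q -> op | op num; U -> id | id U op | S | num; S' -> num S' | ε

Directly left-recursive nonterminal: S.
For S: α = {num}, β = {num op, id, Q Q, id U}. Rewrite as S → β S' and S' → α S' | ε.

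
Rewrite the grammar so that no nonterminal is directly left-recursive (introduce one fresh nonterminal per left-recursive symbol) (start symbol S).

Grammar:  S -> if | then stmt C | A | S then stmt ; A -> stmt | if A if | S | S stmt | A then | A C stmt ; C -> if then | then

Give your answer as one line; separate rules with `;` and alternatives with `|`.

S -> if S' | then stmt C S' | A S'; A -> stmt A' | if A if A' | S A' | S stmt A'; C -> if then | then; S' -> then stmt S' | ε; A' -> then A' | C stmt A' | ε

Left recursion appears on S, A.
For S: α = {then stmt}, β = {if, then stmt C, A}. Rewrite as S → β S' and S' → α S' | ε.
For A: α = {then, C stmt}, β = {stmt, if A if, S, S stmt}. Rewrite as A → β A' and A' → α A' | ε.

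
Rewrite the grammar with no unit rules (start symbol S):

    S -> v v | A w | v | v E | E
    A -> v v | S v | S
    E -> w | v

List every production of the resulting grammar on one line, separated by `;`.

Unit pairs: A ⇒* {E, S}; S ⇒* {E}.
Replace each nonterminal's rules with the union of the non-unit rules of every nonterminal it unit-derives.

S -> w | v | v v | A w | v E; A -> w | v | v v | A w | v E | S v; E -> w | v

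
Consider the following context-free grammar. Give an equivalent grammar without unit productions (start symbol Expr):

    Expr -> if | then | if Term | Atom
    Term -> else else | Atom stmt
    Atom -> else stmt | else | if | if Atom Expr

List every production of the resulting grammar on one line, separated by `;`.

Expr -> else stmt | else | if | if Atom Expr | then | if Term; Term -> else else | Atom stmt; Atom -> else stmt | else | if | if Atom Expr

Unit pairs: Expr ⇒* {Atom}.
For each unit pair (A, B), copy every non-unit production of B to A, then drop all unit productions.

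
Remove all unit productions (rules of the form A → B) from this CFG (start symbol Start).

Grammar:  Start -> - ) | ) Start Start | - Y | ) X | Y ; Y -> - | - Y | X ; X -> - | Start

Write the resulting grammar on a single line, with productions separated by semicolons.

Start -> - ) | ) Start Start | - Y | ) X | -; Y -> - ) | ) Start Start | - Y | ) X | -; X -> - ) | ) Start Start | - Y | ) X | -

Unit pairs: Start ⇒* {X, Y}; X ⇒* {Start, Y}; Y ⇒* {Start, X}.
For every A with A ⇒* B via unit rules, add B's non-unit alternatives to A; then delete every rule of the form X → Y.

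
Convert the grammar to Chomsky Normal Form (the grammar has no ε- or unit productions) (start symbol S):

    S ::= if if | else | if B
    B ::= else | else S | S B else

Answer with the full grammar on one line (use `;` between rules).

S ::= X1 X1 | else | X1 B; B ::= else | X2 S | S Y1; X1 ::= if; X2 ::= else; Y1 ::= B X2

Introduce a nonterminal for each terminal appearing in a rule of length ≥ 2: X1 → if, X2 → else.
Binarize each right-hand side of length ≥ 3 by chaining fresh nonterminals (Y1, Y2, …): affected rules were B → S B X2.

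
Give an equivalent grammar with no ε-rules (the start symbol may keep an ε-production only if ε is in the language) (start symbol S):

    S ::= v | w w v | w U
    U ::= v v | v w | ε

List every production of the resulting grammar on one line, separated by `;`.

Nullable nonterminals: {U}.
ε ∉ L(G), so no ε-production is kept.
Add the nullable-subset variants: S → w U gives w U | w.

S ::= v | w w v | w U | w; U ::= v v | v w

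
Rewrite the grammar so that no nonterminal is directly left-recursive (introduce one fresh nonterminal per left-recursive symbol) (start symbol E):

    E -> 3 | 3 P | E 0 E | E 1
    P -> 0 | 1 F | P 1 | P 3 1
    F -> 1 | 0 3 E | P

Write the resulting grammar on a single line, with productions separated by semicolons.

E -> 3 E' | 3 P E'; P -> 0 P' | 1 F P'; F -> 1 | 0 3 E | P; E' -> 0 E E' | 1 E' | ε; P' -> 1 P' | 3 1 P' | ε

Directly left-recursive nonterminals: E, P.
For E: α = {0 E, 1}, β = {3, 3 P}. Rewrite as E → β E' and E' → α E' | ε.
For P: α = {1, 3 1}, β = {0, 1 F}. Rewrite as P → β P' and P' → α P' | ε.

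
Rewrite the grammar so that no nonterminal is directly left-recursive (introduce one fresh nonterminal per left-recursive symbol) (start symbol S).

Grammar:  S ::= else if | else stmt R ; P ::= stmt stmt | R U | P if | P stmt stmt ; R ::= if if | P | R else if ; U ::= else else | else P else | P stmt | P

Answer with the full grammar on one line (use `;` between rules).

S ::= else if | else stmt R; P ::= stmt stmt P' | R U P'; R ::= if if R' | P R'; U ::= else else | else P else | P stmt | P; P' ::= if P' | stmt stmt P' | eps; R' ::= else if R' | eps

P, R are directly left-recursive.
For P: α = {if, stmt stmt}, β = {stmt stmt, R U}. Rewrite as P → β P' and P' → α P' | ε.
For R: α = {else if}, β = {if if, P}. Rewrite as R → β R' and R' → α R' | ε.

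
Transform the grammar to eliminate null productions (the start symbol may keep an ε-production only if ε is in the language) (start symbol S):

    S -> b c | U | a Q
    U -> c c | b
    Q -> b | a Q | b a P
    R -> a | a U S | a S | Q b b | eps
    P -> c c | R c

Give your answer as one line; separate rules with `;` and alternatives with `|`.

S -> b c | U | a Q; U -> c c | b; Q -> b | a Q | b a P; R -> a | a U S | a S | Q b b; P -> c c | R c | c

Nullable nonterminals: {R}.
ε ∉ L(G), so no ε-production is kept.
Expand every rule over subsets of its nullable positions: P → R c gives R c | c.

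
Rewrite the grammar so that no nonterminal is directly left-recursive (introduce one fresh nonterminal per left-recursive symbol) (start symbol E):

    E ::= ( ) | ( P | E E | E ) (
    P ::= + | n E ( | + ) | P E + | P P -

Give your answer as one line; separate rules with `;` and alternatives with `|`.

E ::= ( ) E' | ( P E'; P ::= + P' | n E ( P' | + ) P'; E' ::= E E' | ) ( E' | ε; P' ::= E + P' | P - P' | ε

Left recursion appears on E, P.
For E: α = {E, ) (}, β = {( ), ( P}. Rewrite as E → β E' and E' → α E' | ε.
For P: α = {E +, P -}, β = {+, n E (, + )}. Rewrite as P → β P' and P' → α P' | ε.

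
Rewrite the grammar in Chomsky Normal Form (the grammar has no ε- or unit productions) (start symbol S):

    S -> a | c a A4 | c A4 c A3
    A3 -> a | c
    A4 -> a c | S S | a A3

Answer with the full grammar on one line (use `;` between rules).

S -> a | X1 Y1 | X1 Y2; A3 -> a | c; A4 -> X2 X1 | S S | X2 A3; X1 -> c; X2 -> a; Y1 -> X2 A4; Y2 -> A4 Y3; Y3 -> X1 A3

Introduce a nonterminal for each terminal appearing in a rule of length ≥ 2: X1 → c, X2 → a.
Binarize each right-hand side of length ≥ 3 by chaining fresh nonterminals (Y1, Y2, …): affected rules were S → X1 X2 A4; S → X1 A4 X1 A3.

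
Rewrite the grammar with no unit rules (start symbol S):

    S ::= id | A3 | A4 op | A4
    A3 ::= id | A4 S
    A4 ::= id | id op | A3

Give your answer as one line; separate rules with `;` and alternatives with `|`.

Unit pairs: A4 ⇒* {A3}; S ⇒* {A3, A4}.
Replace each nonterminal's rules with the union of the non-unit rules of every nonterminal it unit-derives.

S ::= id | id op | A4 op | A4 S; A3 ::= id | A4 S; A4 ::= id | id op | A4 S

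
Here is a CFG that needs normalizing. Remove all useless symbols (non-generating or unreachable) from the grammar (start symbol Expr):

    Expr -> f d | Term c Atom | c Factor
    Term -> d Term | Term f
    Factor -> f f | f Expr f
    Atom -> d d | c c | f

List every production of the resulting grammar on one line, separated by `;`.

Expr -> f d | c Factor; Factor -> f f | f Expr f

Generating nonterminals: {Atom, Expr, Factor}.
Reachable from Expr after that: {Expr, Factor}.
Removed useless symbols: {Atom, Term} and every production mentioning them.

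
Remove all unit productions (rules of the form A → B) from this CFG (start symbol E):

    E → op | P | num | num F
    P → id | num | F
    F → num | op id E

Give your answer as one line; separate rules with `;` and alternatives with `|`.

Unit pairs: E ⇒* {F, P}; P ⇒* {F}.
For each unit pair (A, B), copy every non-unit production of B to A, then drop all unit productions.

E → op | num | num F | id | op id E; P → num | op id E | id; F → num | op id E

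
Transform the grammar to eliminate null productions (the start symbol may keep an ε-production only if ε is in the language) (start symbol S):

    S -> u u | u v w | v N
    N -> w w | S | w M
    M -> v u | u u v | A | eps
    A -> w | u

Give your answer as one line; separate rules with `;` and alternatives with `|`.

S -> u u | u v w | v N; N -> w w | S | w M | w; M -> v u | u u v | A; A -> w | u

Nullable nonterminals: {M}.
ε ∉ L(G), so no ε-production is kept.
Expand every rule over subsets of its nullable positions: N → w M gives w M | w.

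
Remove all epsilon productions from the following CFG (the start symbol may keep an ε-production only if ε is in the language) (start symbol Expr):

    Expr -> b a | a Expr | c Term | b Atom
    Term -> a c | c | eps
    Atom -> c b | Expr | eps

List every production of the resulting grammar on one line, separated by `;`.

Nullable nonterminals: {Atom, Term}.
ε ∉ L(G), so no ε-production is kept.
Expand every rule over subsets of its nullable positions: Expr → c Term gives c Term | c. Expr → b Atom gives b Atom | b.

Expr -> b a | a Expr | c Term | c | b Atom | b; Term -> a c | c; Atom -> c b | Expr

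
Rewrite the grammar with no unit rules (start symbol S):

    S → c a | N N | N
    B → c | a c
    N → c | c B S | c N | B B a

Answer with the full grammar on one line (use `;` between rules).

Unit pairs: S ⇒* {N}.
For every A with A ⇒* B via unit rules, add B's non-unit alternatives to A; then delete every rule of the form X → Y.

S → c a | N N | c | c B S | c N | B B a; B → c | a c; N → c | c B S | c N | B B a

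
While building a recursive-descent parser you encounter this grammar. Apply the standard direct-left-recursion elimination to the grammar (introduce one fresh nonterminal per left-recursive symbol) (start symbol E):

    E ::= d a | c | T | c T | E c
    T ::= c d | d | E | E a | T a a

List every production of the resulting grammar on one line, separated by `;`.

Directly left-recursive nonterminals: E, T.
For E: α = {c}, β = {d a, c, T, c T}. Rewrite as E → β E' and E' → α E' | ε.
For T: α = {a a}, β = {c d, d, E, E a}. Rewrite as T → β T' and T' → α T' | ε.

E ::= d a E' | c E' | T E' | c T E'; T ::= c d T' | d T' | E T' | E a T'; E' ::= c E' | ε; T' ::= a a T' | ε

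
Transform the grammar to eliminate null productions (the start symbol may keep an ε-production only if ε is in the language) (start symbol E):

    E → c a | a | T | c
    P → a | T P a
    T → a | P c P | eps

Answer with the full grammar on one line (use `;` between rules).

E → c a | a | T | c | ε; P → a | T P a | P a; T → a | P c P

Nullable set = {E, T}.
ε ∈ L(G) since E is nullable, so keep E → ε.
For each production, add variants omitting each subset of nullable occurrences: P → T P a gives T P a | P a.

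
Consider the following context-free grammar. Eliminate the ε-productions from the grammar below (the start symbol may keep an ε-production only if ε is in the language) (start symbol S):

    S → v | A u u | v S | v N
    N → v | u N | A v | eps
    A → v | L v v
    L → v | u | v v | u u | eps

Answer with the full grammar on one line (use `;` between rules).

S → v | A u u | v S | v N; N → v | u N | u | A v; A → v | L v v | v v; L → v | u | v v | u u

Nullable nonterminals: {L, N}.
ε ∉ L(G), so no ε-production is kept.
Add the nullable-subset variants: N → u N gives u N | u. A → L v v gives L v v | v v.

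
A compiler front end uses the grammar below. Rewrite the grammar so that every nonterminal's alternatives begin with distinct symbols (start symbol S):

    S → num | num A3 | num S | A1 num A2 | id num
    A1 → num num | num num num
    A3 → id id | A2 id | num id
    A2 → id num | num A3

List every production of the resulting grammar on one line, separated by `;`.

S has alternatives sharing prefix 'num': factor to S → num S' with S' → ε | A3 | S.
A1 has alternatives sharing prefix 'num num': factor to A1 → num num A1' with A1' → ε | num.

S → A1 num A2 | id num | num S'; A1 → num num A1'; A3 → id id | A2 id | num id; A2 → id num | num A3; S' → ε | A3 | S; A1' → ε | num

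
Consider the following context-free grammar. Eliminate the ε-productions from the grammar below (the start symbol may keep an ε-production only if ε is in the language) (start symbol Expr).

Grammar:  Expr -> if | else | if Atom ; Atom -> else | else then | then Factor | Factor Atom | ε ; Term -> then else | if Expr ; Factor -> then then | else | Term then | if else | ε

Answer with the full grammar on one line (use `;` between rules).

Expr -> if | else | if Atom; Atom -> else | else then | then Factor | then | Factor Atom | Factor; Term -> then else | if Expr; Factor -> then then | else | Term then | if else

Nullable set = {Atom, Factor}.
ε ∉ L(G), so no ε-production is kept.
Add the nullable-subset variants: Atom → then Factor gives then Factor | then. Atom → Factor Atom gives Factor Atom | Factor.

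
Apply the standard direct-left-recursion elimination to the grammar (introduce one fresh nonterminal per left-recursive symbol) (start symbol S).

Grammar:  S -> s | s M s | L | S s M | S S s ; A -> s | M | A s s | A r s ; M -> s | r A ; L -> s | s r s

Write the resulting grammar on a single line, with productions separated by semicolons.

S, A are directly left-recursive.
For S: α = {s M, S s}, β = {s, s M s, L}. Rewrite as S → β S' and S' → α S' | ε.
For A: α = {s s, r s}, β = {s, M}. Rewrite as A → β A' and A' → α A' | ε.

S -> s S' | s M s S' | L S'; A -> s A' | M A'; M -> s | r A; L -> s | s r s; S' -> s M S' | S s S' | ε; A' -> s s A' | r s A' | ε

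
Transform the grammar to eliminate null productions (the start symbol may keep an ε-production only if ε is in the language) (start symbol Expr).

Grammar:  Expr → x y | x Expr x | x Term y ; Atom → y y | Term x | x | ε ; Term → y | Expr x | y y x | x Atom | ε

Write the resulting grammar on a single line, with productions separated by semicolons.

Nullable nonterminals: {Atom, Term}.
ε ∉ L(G), so no ε-production is kept.
Add the nullable-subset variants: Atom → Term x gives Term x | x. Term → x Atom gives x Atom | x.

Expr → x y | x Expr x | x Term y; Atom → y y | Term x | x; Term → y | Expr x | y y x | x Atom | x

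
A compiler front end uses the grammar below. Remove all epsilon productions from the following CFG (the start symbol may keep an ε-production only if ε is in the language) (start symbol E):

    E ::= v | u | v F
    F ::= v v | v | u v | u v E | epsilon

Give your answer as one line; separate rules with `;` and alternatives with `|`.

E ::= v | u | v F; F ::= v v | v | u v | u v E

Nullable set = {F}.
ε ∉ L(G), so no ε-production is kept.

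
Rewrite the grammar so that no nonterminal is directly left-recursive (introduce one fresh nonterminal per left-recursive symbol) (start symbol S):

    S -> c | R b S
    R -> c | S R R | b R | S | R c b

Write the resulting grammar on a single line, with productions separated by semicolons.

Directly left-recursive nonterminal: R.
For R: α = {c b}, β = {c, S R R, b R, S}. Rewrite as R → β R' and R' → α R' | ε.

S -> c | R b S; R -> c R' | S R R R' | b R R' | S R'; R' -> c b R' | epsilon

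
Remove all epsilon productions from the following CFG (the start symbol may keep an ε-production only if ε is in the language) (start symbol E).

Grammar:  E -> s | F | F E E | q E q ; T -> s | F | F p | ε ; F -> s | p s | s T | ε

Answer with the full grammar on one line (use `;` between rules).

E -> s | F | F E E | F E | E E | q E q | q q | ε; T -> s | F | F p | p; F -> s | p s | s T

The nullable symbols are {E, F, T}.
ε ∈ L(G) since E is nullable, so keep E → ε.
For each production, add variants omitting each subset of nullable occurrences: E → F E E gives F E E | F E | E E. E → q E q gives q E q | q q. T → F p gives F p | p.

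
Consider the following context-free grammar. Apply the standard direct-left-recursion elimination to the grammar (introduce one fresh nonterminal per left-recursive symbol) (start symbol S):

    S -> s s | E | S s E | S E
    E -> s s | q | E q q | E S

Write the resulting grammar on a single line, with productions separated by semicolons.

S -> s s S' | E S'; E -> s s E' | q E'; S' -> s E S' | E S' | ε; E' -> q q E' | S E' | ε

Directly left-recursive nonterminals: S, E.
For S: α = {s E, E}, β = {s s, E}. Rewrite as S → β S' and S' → α S' | ε.
For E: α = {q q, S}, β = {s s, q}. Rewrite as E → β E' and E' → α E' | ε.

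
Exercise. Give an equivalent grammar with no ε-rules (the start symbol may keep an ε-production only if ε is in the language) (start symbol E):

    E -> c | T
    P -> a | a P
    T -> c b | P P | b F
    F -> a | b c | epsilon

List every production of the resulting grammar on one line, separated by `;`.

The nullable symbols are {F}.
ε ∉ L(G), so no ε-production is kept.
Add the nullable-subset variants: T → b F gives b F | b.

E -> c | T; P -> a | a P; T -> c b | P P | b F | b; F -> a | b c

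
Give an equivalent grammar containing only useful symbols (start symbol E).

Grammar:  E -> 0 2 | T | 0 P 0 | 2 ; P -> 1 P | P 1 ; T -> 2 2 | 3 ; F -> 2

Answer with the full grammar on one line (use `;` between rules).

Generating nonterminals: {E, F, T}.
Reachable from E after that: {E, T}.
Removed useless symbols: {F, P} and every production mentioning them.

E -> 0 2 | T | 2; T -> 2 2 | 3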